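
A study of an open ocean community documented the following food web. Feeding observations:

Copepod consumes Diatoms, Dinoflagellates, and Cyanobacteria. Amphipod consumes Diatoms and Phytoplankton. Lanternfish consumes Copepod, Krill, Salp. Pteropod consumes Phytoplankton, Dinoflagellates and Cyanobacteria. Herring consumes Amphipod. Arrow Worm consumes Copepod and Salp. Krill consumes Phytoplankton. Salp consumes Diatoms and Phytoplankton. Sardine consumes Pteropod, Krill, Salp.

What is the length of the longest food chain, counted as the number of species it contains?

3 species

One longest chain: Diatoms → Amphipod → Herring.
It has 3 species and 2 links.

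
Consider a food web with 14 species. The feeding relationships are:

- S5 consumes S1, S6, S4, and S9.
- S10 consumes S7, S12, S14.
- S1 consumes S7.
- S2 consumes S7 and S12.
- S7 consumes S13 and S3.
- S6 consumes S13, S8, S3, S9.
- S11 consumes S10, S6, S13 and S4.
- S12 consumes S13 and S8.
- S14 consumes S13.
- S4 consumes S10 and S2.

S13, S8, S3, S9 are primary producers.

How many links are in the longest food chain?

One longest chain: S13 → S7 → S2 → S4 → S5.
It has 5 species and 4 links.

4 links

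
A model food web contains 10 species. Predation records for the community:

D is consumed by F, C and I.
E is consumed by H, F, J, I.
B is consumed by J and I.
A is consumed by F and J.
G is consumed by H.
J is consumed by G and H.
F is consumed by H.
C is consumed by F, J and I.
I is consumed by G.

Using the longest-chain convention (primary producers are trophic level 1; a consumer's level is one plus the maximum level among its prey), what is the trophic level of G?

D is a producer → level 1.
C eats D → level 2.
J eats C (level 2); other prey at levels: A 1, B 1, E 1 → level 3.
G eats J (level 3); other prey at levels: I 3 → level 4.

Trophic level 4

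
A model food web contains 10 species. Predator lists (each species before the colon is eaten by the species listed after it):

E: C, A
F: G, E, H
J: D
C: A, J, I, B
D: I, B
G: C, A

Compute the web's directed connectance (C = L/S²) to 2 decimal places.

C = 0.14

The web has S = 10 species and L = 14 feeding links.
C = L / S² = 14 / 100 = 0.1400 ≈ 0.14.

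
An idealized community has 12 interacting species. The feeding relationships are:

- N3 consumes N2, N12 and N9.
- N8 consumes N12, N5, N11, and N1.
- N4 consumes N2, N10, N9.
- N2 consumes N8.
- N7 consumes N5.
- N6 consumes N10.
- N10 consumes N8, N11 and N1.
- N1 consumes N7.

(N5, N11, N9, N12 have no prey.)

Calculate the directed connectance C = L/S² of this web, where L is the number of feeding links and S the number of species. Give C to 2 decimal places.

C = 0.12

The web has S = 12 species and L = 17 feeding links.
C = L / S² = 17 / 144 = 0.1181 ≈ 0.12.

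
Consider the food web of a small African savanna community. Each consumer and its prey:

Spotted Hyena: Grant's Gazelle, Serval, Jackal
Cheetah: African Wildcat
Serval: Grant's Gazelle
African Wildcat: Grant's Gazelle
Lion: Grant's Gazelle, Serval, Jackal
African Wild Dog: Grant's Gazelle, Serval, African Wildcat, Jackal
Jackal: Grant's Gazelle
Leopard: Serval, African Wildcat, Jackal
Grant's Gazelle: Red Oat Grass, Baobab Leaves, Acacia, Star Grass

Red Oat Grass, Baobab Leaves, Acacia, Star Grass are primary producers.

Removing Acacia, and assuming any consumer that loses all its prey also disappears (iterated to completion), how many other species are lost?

0

Remove Acacia.
Every predator of it retains at least one other prey: Grant's Gazelle still has Red Oat Grass, Baobab Leaves, Star Grass.
No consumer loses all prey, so no secondary extinctions occur.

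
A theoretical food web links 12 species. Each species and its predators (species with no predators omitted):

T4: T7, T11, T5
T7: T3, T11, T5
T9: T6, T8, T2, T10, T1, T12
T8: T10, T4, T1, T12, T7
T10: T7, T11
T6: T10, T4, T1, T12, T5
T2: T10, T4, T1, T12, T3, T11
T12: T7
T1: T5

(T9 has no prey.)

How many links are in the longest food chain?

One longest chain: T9 → T6 → T10 → T7 → T3.
It has 5 species and 4 links.

4 links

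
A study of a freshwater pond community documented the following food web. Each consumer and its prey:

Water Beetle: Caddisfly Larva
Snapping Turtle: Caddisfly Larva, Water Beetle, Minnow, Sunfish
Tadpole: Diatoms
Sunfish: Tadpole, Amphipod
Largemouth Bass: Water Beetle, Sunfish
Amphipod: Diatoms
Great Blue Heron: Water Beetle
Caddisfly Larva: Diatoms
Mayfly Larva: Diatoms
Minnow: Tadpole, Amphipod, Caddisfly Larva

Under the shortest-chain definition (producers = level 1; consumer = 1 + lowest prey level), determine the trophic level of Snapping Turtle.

Trophic level 3

Diatoms is a producer → level 1.
Caddisfly Larva eats Diatoms → level 2.
Snapping Turtle eats Caddisfly Larva → level 3.
No prey of Snapping Turtle is below level 2, so 3 is the minimum.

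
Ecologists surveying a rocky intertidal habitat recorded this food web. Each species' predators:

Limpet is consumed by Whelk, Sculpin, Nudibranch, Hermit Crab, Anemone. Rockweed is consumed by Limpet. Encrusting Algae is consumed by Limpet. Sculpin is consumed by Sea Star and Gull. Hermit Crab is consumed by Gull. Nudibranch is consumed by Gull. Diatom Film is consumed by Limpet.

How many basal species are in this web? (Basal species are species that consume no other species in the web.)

3

Basal species (no prey listed): Rockweed, Diatom Film, Encrusting Algae.
Count: 3.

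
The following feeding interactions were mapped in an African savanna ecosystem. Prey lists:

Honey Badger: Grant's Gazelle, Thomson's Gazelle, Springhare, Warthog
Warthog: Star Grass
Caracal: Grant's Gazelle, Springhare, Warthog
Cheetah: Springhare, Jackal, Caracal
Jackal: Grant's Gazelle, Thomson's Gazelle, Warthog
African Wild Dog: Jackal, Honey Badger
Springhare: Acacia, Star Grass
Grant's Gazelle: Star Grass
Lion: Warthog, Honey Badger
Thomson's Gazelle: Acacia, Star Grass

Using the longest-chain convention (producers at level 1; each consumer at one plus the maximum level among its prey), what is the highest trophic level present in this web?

Producers (level 1): Acacia, Star Grass.
Star Grass → Grant's Gazelle → Honey Badger → African Wild Dog gives African Wild Dog level 4.
No species has a prey at level 4, so no species reaches level 5.

4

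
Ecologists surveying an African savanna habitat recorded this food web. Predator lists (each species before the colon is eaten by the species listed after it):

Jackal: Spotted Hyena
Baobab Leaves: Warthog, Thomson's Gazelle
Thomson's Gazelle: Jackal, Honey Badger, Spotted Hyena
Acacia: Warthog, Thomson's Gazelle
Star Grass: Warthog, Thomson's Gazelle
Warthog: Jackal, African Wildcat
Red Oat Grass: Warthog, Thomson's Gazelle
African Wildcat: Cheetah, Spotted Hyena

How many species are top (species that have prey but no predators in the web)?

Top species (has prey, but nothing eats it): Honey Badger, Cheetah, Spotted Hyena.
Count: 3.

3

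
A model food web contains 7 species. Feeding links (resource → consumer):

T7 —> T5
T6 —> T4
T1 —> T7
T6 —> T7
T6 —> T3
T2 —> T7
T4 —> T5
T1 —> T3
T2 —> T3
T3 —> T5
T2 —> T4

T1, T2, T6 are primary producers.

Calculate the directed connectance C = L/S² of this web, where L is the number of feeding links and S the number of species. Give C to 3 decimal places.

The web has S = 7 species and L = 11 feeding links.
C = L / S² = 11 / 49 = 0.2245 ≈ 0.224.

C = 0.224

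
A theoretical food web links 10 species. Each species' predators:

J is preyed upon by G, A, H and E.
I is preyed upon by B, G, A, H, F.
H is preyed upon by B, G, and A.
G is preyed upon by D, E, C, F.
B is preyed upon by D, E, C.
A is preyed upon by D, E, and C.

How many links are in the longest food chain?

One longest chain: J → H → B → D.
It has 4 species and 3 links.

3 links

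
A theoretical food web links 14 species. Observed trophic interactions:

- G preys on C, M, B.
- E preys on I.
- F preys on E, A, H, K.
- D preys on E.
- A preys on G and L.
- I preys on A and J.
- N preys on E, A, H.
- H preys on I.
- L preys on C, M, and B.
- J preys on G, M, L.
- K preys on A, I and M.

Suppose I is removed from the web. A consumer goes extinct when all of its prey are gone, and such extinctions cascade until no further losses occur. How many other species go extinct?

3

Remove I.
Round 1: H (all prey gone), E (all prey gone) → extinct.
Round 2: D (all prey gone) → extinct.
No further losses. Total secondary extinctions: 3.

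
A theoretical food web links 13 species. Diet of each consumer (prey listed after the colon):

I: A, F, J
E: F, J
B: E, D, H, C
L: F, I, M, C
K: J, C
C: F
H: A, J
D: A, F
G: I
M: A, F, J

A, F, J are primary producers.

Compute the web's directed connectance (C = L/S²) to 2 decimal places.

C = 0.14

The web has S = 13 species and L = 24 feeding links.
C = L / S² = 24 / 169 = 0.1420 ≈ 0.14.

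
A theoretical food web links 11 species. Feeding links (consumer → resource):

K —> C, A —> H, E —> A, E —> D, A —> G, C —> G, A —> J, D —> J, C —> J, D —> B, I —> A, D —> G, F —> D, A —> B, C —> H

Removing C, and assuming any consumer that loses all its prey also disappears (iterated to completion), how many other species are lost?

1

Remove C.
Round 1: K (all prey gone) → extinct.
No further losses. Total secondary extinctions: 1.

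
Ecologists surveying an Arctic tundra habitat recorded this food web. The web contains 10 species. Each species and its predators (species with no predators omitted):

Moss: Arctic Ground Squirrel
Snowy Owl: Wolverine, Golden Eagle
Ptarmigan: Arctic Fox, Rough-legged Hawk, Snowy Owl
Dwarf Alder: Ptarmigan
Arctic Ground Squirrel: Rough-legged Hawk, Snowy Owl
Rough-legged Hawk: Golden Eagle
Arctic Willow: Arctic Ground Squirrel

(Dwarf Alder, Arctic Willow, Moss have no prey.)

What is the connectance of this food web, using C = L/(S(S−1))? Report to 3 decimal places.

C = 0.122

The web has S = 10 species and L = 11 feeding links.
C = L / (S(S−1)) = 11 / 90 = 0.1222 ≈ 0.122.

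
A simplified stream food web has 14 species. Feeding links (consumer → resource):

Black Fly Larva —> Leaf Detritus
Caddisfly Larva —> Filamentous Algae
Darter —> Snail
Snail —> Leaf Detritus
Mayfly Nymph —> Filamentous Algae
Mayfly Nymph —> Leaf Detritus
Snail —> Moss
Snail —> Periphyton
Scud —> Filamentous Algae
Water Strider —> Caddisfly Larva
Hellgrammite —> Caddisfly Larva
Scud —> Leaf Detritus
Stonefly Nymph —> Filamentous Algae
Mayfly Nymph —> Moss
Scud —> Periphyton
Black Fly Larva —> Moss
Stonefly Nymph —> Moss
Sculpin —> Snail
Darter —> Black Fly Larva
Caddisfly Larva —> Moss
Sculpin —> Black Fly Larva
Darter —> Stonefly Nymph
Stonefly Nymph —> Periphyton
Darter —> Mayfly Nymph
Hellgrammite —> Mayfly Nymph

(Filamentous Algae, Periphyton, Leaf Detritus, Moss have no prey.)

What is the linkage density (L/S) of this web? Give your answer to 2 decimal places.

L/S = 1.79

There are L = 25 links among S = 14 species.
L/S = 25/14 = 1.7857 ≈ 1.79.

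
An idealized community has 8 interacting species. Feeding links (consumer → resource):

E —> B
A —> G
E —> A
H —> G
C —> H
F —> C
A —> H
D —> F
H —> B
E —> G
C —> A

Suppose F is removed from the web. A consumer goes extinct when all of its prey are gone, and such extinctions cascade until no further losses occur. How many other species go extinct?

1

Remove F.
Round 1: D (all prey gone) → extinct.
No further losses. Total secondary extinctions: 1.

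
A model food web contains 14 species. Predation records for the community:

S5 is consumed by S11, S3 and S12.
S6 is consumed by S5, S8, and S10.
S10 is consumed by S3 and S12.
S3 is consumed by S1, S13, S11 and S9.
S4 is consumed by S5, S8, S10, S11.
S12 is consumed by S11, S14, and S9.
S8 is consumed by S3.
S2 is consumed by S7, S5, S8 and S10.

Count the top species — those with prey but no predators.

Top species (has prey, but nothing eats it): S7, S11, S13, S1, S9, S14.
Count: 6.

6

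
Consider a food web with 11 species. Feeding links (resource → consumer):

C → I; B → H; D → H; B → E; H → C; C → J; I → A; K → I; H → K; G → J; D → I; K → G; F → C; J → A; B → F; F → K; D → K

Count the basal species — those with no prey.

Basal species (no prey listed): B, D.
Count: 2.

2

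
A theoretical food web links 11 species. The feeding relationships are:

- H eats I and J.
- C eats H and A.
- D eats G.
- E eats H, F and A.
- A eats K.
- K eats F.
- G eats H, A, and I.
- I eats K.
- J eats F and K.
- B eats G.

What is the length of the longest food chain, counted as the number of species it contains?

One longest chain: F → K → J → H → G → D.
It has 6 species and 5 links.

6 species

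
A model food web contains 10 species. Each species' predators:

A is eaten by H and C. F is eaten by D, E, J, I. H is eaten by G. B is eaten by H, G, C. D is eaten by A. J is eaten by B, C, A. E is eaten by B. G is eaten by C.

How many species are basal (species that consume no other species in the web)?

1

Basal species (no prey listed): F.
Count: 1.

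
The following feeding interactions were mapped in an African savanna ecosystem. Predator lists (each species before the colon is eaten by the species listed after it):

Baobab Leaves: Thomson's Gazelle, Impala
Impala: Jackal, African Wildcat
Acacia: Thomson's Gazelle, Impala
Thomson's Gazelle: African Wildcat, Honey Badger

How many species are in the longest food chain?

3 species

One longest chain: Baobab Leaves → Impala → Jackal.
It has 3 species and 2 links.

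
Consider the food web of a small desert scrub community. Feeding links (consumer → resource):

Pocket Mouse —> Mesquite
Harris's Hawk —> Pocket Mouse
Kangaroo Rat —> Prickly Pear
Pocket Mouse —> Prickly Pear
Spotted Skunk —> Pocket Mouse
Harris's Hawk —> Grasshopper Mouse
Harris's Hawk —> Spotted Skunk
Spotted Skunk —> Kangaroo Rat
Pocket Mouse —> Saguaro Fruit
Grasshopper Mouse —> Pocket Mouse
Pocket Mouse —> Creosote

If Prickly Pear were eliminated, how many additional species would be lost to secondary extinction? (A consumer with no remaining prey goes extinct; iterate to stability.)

Remove Prickly Pear.
Round 1: Kangaroo Rat (all prey gone) → extinct.
No further losses. Total secondary extinctions: 1.

1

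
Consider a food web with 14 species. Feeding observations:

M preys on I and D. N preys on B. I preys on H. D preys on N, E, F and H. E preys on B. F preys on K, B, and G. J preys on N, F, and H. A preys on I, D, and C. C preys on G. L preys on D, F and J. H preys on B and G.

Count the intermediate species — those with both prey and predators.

8

Intermediate species (has both prey and predators): E, N, F, C, H, D, J, I.
Count: 8.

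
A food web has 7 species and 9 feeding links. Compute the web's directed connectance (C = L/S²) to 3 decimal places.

The web has S = 7 species and L = 9 feeding links.
C = L / S² = 9 / 49 = 0.1837 ≈ 0.184.

C = 0.184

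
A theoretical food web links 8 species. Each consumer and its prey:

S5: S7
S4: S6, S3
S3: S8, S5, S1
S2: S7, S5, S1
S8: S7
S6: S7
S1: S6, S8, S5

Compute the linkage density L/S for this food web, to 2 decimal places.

There are L = 14 links among S = 8 species.
L/S = 14/8 = 1.7500 ≈ 1.75.

L/S = 1.75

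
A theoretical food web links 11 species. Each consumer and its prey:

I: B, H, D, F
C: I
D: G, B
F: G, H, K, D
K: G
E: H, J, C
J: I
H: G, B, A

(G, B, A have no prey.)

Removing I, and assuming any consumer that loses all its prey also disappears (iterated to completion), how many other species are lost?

Remove I.
Round 1: J (all prey gone), C (all prey gone) → extinct.
No further losses. Total secondary extinctions: 2.

2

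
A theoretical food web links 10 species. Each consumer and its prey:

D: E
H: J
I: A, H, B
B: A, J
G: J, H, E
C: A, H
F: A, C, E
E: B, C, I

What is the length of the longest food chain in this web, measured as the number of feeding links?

4 links

One longest chain: J → H → C → E → F.
It has 5 species and 4 links.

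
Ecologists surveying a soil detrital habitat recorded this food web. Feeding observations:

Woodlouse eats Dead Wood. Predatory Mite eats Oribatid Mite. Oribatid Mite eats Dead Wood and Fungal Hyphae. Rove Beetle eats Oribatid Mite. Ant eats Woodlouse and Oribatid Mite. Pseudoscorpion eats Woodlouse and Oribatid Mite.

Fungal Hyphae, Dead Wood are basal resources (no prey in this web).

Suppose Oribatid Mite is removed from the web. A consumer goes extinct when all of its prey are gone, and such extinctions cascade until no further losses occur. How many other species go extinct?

2

Remove Oribatid Mite.
Round 1: Rove Beetle (all prey gone), Predatory Mite (all prey gone) → extinct.
No further losses. Total secondary extinctions: 2.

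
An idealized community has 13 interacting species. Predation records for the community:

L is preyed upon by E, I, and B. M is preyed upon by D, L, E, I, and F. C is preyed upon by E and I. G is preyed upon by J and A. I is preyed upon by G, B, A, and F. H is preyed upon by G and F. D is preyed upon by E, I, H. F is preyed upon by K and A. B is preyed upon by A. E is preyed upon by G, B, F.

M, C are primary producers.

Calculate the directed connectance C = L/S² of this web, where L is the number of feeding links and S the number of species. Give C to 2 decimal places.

C = 0.16

The web has S = 13 species and L = 27 feeding links.
C = L / S² = 27 / 169 = 0.1598 ≈ 0.16.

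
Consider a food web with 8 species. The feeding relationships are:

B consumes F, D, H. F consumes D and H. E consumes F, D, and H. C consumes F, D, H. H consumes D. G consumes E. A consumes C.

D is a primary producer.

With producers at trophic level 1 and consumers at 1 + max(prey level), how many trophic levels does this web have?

5

Producers (level 1): D.
D → H → F → C → A gives A level 5.
No species has a prey at level 5, so no species reaches level 6.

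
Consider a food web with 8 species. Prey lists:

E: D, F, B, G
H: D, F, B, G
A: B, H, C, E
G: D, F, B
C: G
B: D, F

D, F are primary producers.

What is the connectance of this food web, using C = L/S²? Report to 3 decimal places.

C = 0.281

The web has S = 8 species and L = 18 feeding links.
C = L / S² = 18 / 64 = 0.2812 ≈ 0.281.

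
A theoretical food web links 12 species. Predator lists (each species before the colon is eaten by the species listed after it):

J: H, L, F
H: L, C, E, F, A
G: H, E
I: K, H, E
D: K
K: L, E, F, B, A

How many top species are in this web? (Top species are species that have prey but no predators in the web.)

6

Top species (has prey, but nothing eats it): L, C, E, F, B, A.
Count: 6.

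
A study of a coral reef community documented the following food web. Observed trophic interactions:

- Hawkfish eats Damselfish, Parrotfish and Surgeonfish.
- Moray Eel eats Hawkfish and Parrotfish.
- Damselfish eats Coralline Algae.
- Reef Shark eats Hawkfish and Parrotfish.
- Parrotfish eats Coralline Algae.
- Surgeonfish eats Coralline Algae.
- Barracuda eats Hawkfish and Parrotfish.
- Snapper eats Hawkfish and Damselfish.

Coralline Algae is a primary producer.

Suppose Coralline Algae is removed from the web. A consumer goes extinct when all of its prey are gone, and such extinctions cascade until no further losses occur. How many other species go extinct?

Remove Coralline Algae.
Round 1: Damselfish (all prey gone), Parrotfish (all prey gone), Surgeonfish (all prey gone) → extinct.
Round 2: Hawkfish (all prey gone) → extinct.
Round 3: Snapper (all prey gone), Barracuda (all prey gone), Reef Shark (all prey gone), Moray Eel (all prey gone) → extinct.
No further losses. Total secondary extinctions: 8.

8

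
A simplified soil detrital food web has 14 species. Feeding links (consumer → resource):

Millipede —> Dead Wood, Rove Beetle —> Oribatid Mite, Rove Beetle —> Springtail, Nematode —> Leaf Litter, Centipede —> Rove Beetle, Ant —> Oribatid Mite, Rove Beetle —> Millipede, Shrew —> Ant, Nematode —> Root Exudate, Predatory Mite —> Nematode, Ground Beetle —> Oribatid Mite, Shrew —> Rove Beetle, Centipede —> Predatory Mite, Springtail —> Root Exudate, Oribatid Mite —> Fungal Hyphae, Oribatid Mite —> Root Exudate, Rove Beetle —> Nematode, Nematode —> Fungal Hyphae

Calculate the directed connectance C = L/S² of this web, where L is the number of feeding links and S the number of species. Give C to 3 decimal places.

The web has S = 14 species and L = 18 feeding links.
C = L / S² = 18 / 196 = 0.0918 ≈ 0.092.

C = 0.092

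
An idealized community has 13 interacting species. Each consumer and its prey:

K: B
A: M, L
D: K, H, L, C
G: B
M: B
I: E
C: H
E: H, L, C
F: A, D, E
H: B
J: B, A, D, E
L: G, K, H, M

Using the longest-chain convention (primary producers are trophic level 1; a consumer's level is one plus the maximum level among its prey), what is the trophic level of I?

Trophic level 5

B is a producer → level 1.
G eats B → level 2.
L eats G (level 2); other prey at levels: K 2, H 2, M 2 → level 3.
E eats L (level 3); other prey at levels: H 2, C 3 → level 4.
I eats E → level 5.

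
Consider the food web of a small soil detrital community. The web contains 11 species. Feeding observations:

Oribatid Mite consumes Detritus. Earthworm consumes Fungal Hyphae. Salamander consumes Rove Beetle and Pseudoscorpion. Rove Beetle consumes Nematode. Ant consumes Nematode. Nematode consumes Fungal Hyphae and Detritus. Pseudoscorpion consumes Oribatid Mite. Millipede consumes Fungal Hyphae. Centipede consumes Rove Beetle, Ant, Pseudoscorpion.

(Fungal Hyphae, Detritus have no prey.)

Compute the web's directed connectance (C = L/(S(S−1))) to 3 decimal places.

C = 0.118

The web has S = 11 species and L = 13 feeding links.
C = L / (S(S−1)) = 13 / 110 = 0.1182 ≈ 0.118.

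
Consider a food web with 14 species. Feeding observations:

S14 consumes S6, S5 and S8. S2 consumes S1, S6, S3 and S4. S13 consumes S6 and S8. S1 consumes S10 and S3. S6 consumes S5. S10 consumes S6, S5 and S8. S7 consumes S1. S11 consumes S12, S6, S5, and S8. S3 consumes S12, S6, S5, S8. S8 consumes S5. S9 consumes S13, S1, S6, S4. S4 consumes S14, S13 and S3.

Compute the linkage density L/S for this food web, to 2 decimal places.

L/S = 2.29

There are L = 32 links among S = 14 species.
L/S = 32/14 = 2.2857 ≈ 2.29.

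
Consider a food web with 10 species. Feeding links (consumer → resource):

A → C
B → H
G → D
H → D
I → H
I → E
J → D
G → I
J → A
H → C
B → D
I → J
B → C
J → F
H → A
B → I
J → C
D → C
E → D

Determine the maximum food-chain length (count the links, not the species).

One longest chain: C → D → H → I → G.
It has 5 species and 4 links.

4 links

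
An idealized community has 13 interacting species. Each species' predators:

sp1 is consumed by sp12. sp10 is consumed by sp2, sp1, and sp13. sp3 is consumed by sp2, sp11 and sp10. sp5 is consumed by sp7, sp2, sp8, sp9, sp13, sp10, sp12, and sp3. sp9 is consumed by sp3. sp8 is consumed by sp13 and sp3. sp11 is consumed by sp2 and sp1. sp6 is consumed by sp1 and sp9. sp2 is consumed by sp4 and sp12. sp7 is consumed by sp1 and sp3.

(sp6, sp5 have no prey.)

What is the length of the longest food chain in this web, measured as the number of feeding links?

5 links

One longest chain: sp6 → sp9 → sp3 → sp11 → sp1 → sp12.
It has 6 species and 5 links.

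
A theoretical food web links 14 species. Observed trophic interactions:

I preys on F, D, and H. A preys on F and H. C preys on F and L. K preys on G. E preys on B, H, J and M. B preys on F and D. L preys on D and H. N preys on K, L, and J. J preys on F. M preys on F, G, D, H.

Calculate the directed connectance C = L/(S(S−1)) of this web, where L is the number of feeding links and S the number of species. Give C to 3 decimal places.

The web has S = 14 species and L = 24 feeding links.
C = L / (S(S−1)) = 24 / 182 = 0.1319 ≈ 0.132.

C = 0.132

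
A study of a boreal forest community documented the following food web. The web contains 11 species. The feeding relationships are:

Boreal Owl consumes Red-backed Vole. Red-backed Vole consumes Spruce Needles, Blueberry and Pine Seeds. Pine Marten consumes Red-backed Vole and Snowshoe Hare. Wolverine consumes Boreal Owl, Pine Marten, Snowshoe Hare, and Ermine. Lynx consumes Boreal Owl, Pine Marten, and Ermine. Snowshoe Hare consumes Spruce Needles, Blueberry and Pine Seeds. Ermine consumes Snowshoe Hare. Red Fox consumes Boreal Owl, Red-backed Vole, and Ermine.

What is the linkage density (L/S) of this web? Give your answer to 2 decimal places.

There are L = 20 links among S = 11 species.
L/S = 20/11 = 1.8182 ≈ 1.82.

L/S = 1.82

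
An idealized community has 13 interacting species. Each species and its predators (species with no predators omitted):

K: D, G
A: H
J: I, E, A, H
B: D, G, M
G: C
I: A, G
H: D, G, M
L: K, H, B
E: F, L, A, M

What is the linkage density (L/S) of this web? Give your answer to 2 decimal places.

L/S = 1.77

There are L = 23 links among S = 13 species.
L/S = 23/13 = 1.7692 ≈ 1.77.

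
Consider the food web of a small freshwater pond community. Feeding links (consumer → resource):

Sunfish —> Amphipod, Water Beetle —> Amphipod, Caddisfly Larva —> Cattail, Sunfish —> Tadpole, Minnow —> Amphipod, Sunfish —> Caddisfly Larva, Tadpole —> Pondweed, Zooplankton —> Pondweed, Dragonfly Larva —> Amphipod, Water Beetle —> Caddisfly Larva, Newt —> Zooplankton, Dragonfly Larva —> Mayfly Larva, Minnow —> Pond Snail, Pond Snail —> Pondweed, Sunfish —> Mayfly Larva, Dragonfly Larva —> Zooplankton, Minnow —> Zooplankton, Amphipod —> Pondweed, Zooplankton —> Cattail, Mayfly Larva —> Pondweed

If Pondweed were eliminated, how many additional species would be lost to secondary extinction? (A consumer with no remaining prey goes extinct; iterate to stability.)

Remove Pondweed.
Round 1: Mayfly Larva (all prey gone), Tadpole (all prey gone), Amphipod (all prey gone), Pond Snail (all prey gone) → extinct.
No further losses. Total secondary extinctions: 4.

4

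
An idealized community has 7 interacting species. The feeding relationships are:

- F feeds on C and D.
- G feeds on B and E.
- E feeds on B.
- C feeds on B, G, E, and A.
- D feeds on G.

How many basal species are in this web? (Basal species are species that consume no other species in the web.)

Basal species (no prey listed): B, A.
Count: 2.

2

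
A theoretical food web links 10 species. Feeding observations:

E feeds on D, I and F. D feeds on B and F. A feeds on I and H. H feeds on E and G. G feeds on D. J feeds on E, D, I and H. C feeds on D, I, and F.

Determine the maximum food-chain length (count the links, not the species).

One longest chain: F → D → G → H → A.
It has 5 species and 4 links.

4 links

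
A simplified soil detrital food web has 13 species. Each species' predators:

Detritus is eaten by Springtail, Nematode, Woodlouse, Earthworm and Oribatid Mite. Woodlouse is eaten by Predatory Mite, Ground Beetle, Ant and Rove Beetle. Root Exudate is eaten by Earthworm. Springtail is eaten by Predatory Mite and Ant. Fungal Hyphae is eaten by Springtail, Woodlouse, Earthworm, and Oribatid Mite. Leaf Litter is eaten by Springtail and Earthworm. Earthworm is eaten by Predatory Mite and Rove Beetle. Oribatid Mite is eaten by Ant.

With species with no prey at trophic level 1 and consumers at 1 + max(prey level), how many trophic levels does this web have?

3

Basal resources (level 1): Leaf Litter, Root Exudate, Fungal Hyphae, Detritus.
Fungal Hyphae → Oribatid Mite → Ant gives Ant level 3.
No species has a prey at level 3, so no species reaches level 4.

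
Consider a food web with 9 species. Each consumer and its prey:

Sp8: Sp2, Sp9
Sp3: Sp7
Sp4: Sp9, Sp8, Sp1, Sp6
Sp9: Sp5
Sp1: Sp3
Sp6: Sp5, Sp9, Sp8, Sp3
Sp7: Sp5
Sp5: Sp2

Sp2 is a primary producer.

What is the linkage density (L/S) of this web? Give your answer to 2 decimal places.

There are L = 15 links among S = 9 species.
L/S = 15/9 = 1.6667 ≈ 1.67.

L/S = 1.67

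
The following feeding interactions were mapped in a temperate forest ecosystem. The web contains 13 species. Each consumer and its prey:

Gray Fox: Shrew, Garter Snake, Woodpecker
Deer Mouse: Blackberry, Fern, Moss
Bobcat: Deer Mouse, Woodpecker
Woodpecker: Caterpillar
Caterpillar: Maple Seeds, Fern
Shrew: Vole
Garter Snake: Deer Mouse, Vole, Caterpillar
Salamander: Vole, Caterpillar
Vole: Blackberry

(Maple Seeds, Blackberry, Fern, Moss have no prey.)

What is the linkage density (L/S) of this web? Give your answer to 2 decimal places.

L/S = 1.38

There are L = 18 links among S = 13 species.
L/S = 18/13 = 1.3846 ≈ 1.38.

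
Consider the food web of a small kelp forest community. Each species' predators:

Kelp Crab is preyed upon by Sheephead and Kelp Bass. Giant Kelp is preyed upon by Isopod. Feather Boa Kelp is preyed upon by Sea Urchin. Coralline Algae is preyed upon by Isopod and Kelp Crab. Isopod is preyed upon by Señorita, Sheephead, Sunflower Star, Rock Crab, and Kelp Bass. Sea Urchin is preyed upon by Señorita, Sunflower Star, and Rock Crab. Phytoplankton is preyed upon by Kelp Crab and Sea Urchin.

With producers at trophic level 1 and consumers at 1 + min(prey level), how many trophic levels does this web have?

3

Producers (level 1): Feather Boa Kelp, Coralline Algae, Phytoplankton, Giant Kelp.
Following each consumer down to its lowest-level prey: Feather Boa Kelp → Sea Urchin → Señorita (levels 1 through 3).
All prey of Señorita (Sea Urchin 2, Isopod 2) are at level 2 or above, so Señorita is at level 1 + 2 = 3.
Every consumer has at least one prey at level 2 or below, so none exceeds level 3.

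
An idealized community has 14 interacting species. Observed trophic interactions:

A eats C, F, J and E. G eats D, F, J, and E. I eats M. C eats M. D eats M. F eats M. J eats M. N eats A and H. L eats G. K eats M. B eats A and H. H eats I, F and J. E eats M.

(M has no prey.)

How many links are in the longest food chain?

3 links

One longest chain: M → I → H → B.
It has 4 species and 3 links.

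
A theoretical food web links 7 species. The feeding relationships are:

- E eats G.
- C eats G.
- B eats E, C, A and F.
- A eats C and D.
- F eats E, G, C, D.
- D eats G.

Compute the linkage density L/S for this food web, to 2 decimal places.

There are L = 13 links among S = 7 species.
L/S = 13/7 = 1.8571 ≈ 1.86.

L/S = 1.86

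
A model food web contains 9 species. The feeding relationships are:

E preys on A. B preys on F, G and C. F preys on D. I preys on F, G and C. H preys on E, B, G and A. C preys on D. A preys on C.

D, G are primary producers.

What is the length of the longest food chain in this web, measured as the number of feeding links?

4 links

One longest chain: D → C → A → E → H.
It has 5 species and 4 links.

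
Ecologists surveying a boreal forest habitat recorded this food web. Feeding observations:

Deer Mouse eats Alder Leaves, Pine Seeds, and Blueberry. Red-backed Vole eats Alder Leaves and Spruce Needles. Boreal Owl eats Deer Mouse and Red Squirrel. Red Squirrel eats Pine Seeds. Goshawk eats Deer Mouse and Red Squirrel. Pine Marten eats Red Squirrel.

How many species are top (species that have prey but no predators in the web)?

Top species (has prey, but nothing eats it): Red-backed Vole, Goshawk, Pine Marten, Boreal Owl.
Count: 4.

4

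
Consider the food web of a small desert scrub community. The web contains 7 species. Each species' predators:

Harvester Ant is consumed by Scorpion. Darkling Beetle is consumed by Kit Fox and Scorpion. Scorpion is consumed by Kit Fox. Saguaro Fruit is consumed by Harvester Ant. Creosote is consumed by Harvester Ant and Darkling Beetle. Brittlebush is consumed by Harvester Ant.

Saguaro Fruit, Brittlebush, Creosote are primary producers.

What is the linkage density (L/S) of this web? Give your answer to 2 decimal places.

L/S = 1.14

There are L = 8 links among S = 7 species.
L/S = 8/7 = 1.1429 ≈ 1.14.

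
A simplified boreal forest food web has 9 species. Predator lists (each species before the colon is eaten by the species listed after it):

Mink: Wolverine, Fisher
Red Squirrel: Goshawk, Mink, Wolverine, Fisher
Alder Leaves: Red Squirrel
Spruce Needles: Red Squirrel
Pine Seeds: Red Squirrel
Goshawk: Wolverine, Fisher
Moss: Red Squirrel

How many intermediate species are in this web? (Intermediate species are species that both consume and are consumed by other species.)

Intermediate species (has both prey and predators): Red Squirrel, Goshawk, Mink.
Count: 3.

3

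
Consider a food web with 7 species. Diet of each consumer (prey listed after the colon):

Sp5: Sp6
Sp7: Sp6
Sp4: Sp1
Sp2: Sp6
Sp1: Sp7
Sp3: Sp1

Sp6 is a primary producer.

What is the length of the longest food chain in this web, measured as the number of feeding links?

3 links

One longest chain: Sp6 → Sp7 → Sp1 → Sp3.
It has 4 species and 3 links.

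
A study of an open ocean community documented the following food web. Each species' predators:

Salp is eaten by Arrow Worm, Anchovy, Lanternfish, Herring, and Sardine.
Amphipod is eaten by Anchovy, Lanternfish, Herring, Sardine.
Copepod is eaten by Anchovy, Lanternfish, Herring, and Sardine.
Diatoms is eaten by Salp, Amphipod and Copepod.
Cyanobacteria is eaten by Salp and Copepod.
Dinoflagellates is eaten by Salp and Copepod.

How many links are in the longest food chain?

2 links

One longest chain: Cyanobacteria → Salp → Arrow Worm.
It has 3 species and 2 links.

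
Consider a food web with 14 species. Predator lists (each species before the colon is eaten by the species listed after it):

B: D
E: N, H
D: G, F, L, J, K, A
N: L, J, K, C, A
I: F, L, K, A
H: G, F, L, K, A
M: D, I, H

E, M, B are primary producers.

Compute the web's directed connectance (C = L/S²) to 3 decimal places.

C = 0.133

The web has S = 14 species and L = 26 feeding links.
C = L / S² = 26 / 196 = 0.1327 ≈ 0.133.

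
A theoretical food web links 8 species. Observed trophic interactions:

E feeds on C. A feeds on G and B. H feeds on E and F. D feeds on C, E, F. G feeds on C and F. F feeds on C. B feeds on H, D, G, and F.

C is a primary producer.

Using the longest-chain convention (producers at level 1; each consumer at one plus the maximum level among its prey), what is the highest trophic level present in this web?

5

Producers (level 1): C.
C → E → H → B → A gives A level 5.
No species has a prey at level 5, so no species reaches level 6.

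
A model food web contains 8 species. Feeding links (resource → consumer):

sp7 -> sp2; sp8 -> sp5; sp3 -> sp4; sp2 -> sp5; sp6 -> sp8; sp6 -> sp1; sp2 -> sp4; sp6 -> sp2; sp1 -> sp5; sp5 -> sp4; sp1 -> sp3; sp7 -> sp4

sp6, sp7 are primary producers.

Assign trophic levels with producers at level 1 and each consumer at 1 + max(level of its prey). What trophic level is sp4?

sp6 is a producer → level 1.
sp8 eats sp6 → level 2.
sp5 eats sp8 (level 2); other prey at levels: sp1 2, sp2 2 → level 3.
sp4 eats sp5 (level 3); other prey at levels: sp7 1, sp2 2, sp3 3 → level 4.

Trophic level 4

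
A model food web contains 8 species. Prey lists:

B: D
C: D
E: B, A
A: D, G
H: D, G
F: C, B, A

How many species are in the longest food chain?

3 species

One longest chain: D → C → F.
It has 3 species and 2 links.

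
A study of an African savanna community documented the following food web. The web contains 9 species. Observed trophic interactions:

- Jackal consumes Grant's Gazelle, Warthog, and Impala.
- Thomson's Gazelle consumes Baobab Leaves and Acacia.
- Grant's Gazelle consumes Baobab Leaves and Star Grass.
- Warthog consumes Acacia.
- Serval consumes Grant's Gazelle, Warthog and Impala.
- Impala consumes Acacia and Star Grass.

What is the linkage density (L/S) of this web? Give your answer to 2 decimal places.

There are L = 13 links among S = 9 species.
L/S = 13/9 = 1.4444 ≈ 1.44.

L/S = 1.44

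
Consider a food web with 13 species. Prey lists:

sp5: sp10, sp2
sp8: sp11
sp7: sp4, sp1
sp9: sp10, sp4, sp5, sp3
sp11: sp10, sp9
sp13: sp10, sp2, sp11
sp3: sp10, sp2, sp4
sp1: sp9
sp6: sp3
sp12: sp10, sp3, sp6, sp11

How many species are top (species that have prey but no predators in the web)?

4

Top species (has prey, but nothing eats it): sp12, sp8, sp7, sp13.
Count: 4.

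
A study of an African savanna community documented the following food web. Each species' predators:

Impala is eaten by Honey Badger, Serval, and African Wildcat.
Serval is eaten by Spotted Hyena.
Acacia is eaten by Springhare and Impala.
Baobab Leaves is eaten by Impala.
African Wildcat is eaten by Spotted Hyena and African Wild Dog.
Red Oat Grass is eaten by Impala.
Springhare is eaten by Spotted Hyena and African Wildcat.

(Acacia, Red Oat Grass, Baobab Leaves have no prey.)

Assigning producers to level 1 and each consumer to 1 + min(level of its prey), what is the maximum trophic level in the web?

Producers (level 1): Acacia, Red Oat Grass, Baobab Leaves.
Following each consumer down to its lowest-level prey: Acacia → Springhare → African Wildcat → African Wild Dog (levels 1 through 4).
All prey of African Wild Dog (African Wildcat 3) are at level 3 or above, so African Wild Dog is at level 1 + 3 = 4.
Every consumer has at least one prey at level 3 or below, so none exceeds level 4.

4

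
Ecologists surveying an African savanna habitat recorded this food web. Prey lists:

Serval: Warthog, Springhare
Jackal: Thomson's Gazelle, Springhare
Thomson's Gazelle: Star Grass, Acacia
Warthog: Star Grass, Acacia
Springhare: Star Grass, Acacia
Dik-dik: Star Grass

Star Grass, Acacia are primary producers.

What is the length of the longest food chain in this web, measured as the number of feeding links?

One longest chain: Star Grass → Thomson's Gazelle → Jackal.
It has 3 species and 2 links.

2 links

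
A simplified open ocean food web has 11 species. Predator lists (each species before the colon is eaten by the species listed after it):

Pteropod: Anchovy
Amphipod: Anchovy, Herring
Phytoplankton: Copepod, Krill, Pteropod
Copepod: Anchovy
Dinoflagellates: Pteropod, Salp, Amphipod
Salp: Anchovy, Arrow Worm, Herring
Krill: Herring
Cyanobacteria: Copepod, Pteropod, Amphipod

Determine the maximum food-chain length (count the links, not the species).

2 links

One longest chain: Phytoplankton → Copepod → Anchovy.
It has 3 species and 2 links.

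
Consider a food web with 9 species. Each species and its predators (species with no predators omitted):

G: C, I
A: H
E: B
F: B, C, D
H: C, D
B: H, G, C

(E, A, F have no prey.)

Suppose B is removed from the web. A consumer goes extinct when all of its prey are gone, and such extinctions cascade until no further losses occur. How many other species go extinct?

2

Remove B.
Round 1: G (all prey gone) → extinct.
Round 2: I (all prey gone) → extinct.
No further losses. Total secondary extinctions: 2.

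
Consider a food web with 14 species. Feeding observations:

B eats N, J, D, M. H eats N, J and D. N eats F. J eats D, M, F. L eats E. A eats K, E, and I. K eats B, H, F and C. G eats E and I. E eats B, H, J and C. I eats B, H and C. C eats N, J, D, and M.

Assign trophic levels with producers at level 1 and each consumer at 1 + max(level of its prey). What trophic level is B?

Trophic level 3

F is a producer → level 1.
N eats F → level 2.
B eats N (level 2); other prey at levels: M 1, D 1, J 2 → level 3.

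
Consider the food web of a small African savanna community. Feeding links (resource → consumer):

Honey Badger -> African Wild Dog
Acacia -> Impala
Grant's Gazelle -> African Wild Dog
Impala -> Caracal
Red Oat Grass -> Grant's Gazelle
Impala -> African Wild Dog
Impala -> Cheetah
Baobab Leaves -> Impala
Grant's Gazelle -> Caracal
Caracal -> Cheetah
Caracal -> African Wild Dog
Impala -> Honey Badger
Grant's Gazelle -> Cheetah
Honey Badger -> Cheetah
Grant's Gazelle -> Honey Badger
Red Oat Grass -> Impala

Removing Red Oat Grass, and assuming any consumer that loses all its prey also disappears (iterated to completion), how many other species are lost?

1

Remove Red Oat Grass.
Round 1: Grant's Gazelle (all prey gone) → extinct.
No further losses. Total secondary extinctions: 1.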